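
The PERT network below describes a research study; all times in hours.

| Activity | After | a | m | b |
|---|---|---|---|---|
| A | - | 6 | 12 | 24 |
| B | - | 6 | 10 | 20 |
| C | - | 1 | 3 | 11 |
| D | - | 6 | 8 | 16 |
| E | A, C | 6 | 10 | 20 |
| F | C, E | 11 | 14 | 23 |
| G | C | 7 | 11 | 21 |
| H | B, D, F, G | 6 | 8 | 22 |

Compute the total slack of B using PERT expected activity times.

te_A = (6 + 4·12 + 24)/6 = 78/6 = 13
te_B = (6 + 4·10 + 20)/6 = 66/6 = 11
te_C = (1 + 4·3 + 11)/6 = 24/6 = 4
te_D = (6 + 4·8 + 16)/6 = 54/6 = 9
te_E = (6 + 4·10 + 20)/6 = 66/6 = 11
te_F = (11 + 4·14 + 23)/6 = 90/6 = 15
te_G = (7 + 4·11 + 21)/6 = 72/6 = 12
te_H = (6 + 4·8 + 22)/6 = 60/6 = 10

Forward pass:
ES_A = 0; EF_A = 13
ES_B = 0; EF_B = 11
ES_C = 0; EF_C = 4
ES_D = 0; EF_D = 9
ES_E = max(EF_A=13, EF_C=4) = 13; EF_E = 13+11 = 24
ES_F = max(EF_C=4, EF_E=24) = 24; EF_F = 24+15 = 39
ES_G = 4; EF_G = 4+12 = 16
ES_H = max(EF_B=11, EF_D=9, EF_F=39, EF_G=16) = 39; EF_H = 39+10 = 49
Expected project duration μ = 49 hours. Critical path: A → E → F → H.

Backward pass:
LF_H = 49; LS_H = 49−10 = 39
LF_G = LS_H = 39; LS_G = 39−12 = 27
LF_F = LS_H = 39; LS_F = 39−15 = 24
LF_E = LS_F = 24; LS_E = 24−11 = 13
LF_D = LS_H = 39; LS_D = 39−9 = 30
LF_C = min(LS_E=13, LS_F=24, LS_G=27) = 13; LS_C = 13−4 = 9
LF_B = LS_H = 39; LS_B = 39−11 = 28
LF_A = LS_E = 13; LS_A = 13−13 = 0
Slack_B = LS_B − ES_B = 28 − 0 = 28

28 hours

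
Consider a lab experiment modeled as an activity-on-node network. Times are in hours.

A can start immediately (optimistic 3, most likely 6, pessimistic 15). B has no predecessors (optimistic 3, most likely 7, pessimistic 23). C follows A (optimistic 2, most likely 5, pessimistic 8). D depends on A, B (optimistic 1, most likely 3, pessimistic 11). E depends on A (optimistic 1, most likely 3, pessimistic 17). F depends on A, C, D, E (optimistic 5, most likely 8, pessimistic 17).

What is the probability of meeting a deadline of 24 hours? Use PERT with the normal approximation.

te_A = (3 + 4·6 + 15)/6 = 42/6 = 7; σ²_A = ((15−3)/6)² = 4.000
te_B = (3 + 4·7 + 23)/6 = 54/6 = 9; σ²_B = ((23−3)/6)² = 11.111
te_C = (2 + 4·5 + 8)/6 = 30/6 = 5; σ²_C = ((8−2)/6)² = 1.000
te_D = (1 + 4·3 + 11)/6 = 24/6 = 4; σ²_D = ((11−1)/6)² = 2.778
te_E = (1 + 4·3 + 17)/6 = 30/6 = 5; σ²_E = ((17−1)/6)² = 7.111
te_F = (5 + 4·8 + 17)/6 = 54/6 = 9; σ²_F = ((17−5)/6)² = 4.000

Forward pass:
ES_A = 0; EF_A = 7
ES_B = 0; EF_B = 9
ES_C = 7; EF_C = 7+5 = 12
ES_D = max(EF_A=7, EF_B=9) = 9; EF_D = 9+4 = 13
ES_E = 7; EF_E = 7+5 = 12
ES_F = max(EF_A=7, EF_C=12, EF_D=13, EF_E=12) = 13; EF_F = 13+9 = 22
Expected project duration μ = 22 hours. Critical path: B → D → F.

Variance along critical path = 11.111 + 2.778 + 4.000 = 17.889; σ = √17.889 = 4.230 hours.
Z = (24 − 22) / 4.230 = 0.473
P(T ≤ 24) = Φ(0.473) ≈ 0.682

0.682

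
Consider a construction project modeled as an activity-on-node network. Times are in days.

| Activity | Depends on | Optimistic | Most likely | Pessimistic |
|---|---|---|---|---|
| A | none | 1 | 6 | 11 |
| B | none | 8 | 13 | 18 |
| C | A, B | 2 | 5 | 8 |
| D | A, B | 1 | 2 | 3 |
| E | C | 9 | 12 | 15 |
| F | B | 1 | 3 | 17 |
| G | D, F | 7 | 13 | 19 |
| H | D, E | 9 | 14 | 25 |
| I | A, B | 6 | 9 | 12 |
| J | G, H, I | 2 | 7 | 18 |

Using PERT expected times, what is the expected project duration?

53 days

te_A = (1 + 4·6 + 11)/6 = 36/6 = 6
te_B = (8 + 4·13 + 18)/6 = 78/6 = 13
te_C = (2 + 4·5 + 8)/6 = 30/6 = 5
te_D = (1 + 4·2 + 3)/6 = 12/6 = 2
te_E = (9 + 4·12 + 15)/6 = 72/6 = 12
te_F = (1 + 4·3 + 17)/6 = 30/6 = 5
te_G = (7 + 4·13 + 19)/6 = 78/6 = 13
te_H = (9 + 4·14 + 25)/6 = 90/6 = 15
te_I = (6 + 4·9 + 12)/6 = 54/6 = 9
te_J = (2 + 4·7 + 18)/6 = 48/6 = 8

Forward pass:
ES_A = 0; EF_A = 6
ES_B = 0; EF_B = 13
ES_C = max(EF_A=6, EF_B=13) = 13; EF_C = 13+5 = 18
ES_D = max(EF_A=6, EF_B=13) = 13; EF_D = 13+2 = 15
ES_E = 18; EF_E = 18+12 = 30
ES_F = 13; EF_F = 13+5 = 18
ES_G = max(EF_D=15, EF_F=18) = 18; EF_G = 18+13 = 31
ES_H = max(EF_D=15, EF_E=30) = 30; EF_H = 30+15 = 45
ES_I = max(EF_A=6, EF_B=13) = 13; EF_I = 13+9 = 22
ES_J = max(EF_G=31, EF_H=45, EF_I=22) = 45; EF_J = 45+8 = 53
Expected project duration μ = 53 days. Critical path: B → C → E → H → J.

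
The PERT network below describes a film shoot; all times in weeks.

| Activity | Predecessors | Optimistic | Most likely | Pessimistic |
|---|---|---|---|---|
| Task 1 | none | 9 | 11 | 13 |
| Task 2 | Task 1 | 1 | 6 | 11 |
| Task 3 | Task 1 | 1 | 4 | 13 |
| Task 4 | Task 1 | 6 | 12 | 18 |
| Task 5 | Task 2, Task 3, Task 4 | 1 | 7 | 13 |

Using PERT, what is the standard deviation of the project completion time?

2.91 weeks

te_Task 1 = (9 + 4·11 + 13)/6 = 66/6 = 11; σ²_Task 1 = ((13−9)/6)² = 0.444
te_Task 2 = (1 + 4·6 + 11)/6 = 36/6 = 6; σ²_Task 2 = ((11−1)/6)² = 2.778
te_Task 3 = (1 + 4·4 + 13)/6 = 30/6 = 5; σ²_Task 3 = ((13−1)/6)² = 4.000
te_Task 4 = (6 + 4·12 + 18)/6 = 72/6 = 12; σ²_Task 4 = ((18−6)/6)² = 4.000
te_Task 5 = (1 + 4·7 + 13)/6 = 42/6 = 7; σ²_Task 5 = ((13−1)/6)² = 4.000

Forward pass:
ES_Task 1 = 0; EF_Task 1 = 11
ES_Task 2 = 11; EF_Task 2 = 11+6 = 17
ES_Task 3 = 11; EF_Task 3 = 11+5 = 16
ES_Task 4 = 11; EF_Task 4 = 11+12 = 23
ES_Task 5 = max(EF_Task 2=17, EF_Task 3=16, EF_Task 4=23) = 23; EF_Task 5 = 23+7 = 30
Expected project duration μ = 30 weeks. Critical path: Task 1 → Task 4 → Task 5.

Variance along critical path = 0.444 + 4.000 + 4.000 = 8.444
σ = √8.444 = 2.906 weeks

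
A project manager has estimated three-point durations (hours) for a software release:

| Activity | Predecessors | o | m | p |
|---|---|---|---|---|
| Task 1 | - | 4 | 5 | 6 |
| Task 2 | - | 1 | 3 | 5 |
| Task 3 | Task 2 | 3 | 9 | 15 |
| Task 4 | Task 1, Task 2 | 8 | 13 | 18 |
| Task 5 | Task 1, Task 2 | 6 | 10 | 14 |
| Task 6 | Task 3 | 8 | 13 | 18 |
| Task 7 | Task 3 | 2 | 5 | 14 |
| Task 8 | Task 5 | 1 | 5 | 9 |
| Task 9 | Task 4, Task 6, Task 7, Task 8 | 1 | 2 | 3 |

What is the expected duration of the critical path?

te_Task 1 = (4 + 4·5 + 6)/6 = 30/6 = 5
te_Task 2 = (1 + 4·3 + 5)/6 = 18/6 = 3
te_Task 3 = (3 + 4·9 + 15)/6 = 54/6 = 9
te_Task 4 = (8 + 4·13 + 18)/6 = 78/6 = 13
te_Task 5 = (6 + 4·10 + 14)/6 = 60/6 = 10
te_Task 6 = (8 + 4·13 + 18)/6 = 78/6 = 13
te_Task 7 = (2 + 4·5 + 14)/6 = 36/6 = 6
te_Task 8 = (1 + 4·5 + 9)/6 = 30/6 = 5
te_Task 9 = (1 + 4·2 + 3)/6 = 12/6 = 2

Forward pass:
ES_Task 1 = 0; EF_Task 1 = 5
ES_Task 2 = 0; EF_Task 2 = 3
ES_Task 3 = 3; EF_Task 3 = 3+9 = 12
ES_Task 4 = max(EF_Task 1=5, EF_Task 2=3) = 5; EF_Task 4 = 5+13 = 18
ES_Task 5 = max(EF_Task 1=5, EF_Task 2=3) = 5; EF_Task 5 = 5+10 = 15
ES_Task 6 = 12; EF_Task 6 = 12+13 = 25
ES_Task 7 = 12; EF_Task 7 = 12+6 = 18
ES_Task 8 = 15; EF_Task 8 = 15+5 = 20
ES_Task 9 = max(EF_Task 4=18, EF_Task 6=25, EF_Task 7=18, EF_Task 8=20) = 25; EF_Task 9 = 25+2 = 27
Expected project duration μ = 27 hours. Critical path: Task 2 → Task 3 → Task 6 → Task 9.

27 hours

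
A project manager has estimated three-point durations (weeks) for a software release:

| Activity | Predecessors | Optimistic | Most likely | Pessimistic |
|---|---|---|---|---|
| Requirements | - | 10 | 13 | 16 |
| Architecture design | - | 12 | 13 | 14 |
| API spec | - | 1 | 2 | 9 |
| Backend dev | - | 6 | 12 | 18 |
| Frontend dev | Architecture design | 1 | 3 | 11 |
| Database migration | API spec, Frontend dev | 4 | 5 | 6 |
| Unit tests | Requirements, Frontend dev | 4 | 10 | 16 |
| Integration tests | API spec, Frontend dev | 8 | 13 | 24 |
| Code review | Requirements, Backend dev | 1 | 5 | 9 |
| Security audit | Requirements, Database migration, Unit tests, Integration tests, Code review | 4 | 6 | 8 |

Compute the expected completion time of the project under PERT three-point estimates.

te_Requirements = (10 + 4·13 + 16)/6 = 78/6 = 13
te_Architecture design = (12 + 4·13 + 14)/6 = 78/6 = 13
te_API spec = (1 + 4·2 + 9)/6 = 18/6 = 3
te_Backend dev = (6 + 4·12 + 18)/6 = 72/6 = 12
te_Frontend dev = (1 + 4·3 + 11)/6 = 24/6 = 4
te_Database migration = (4 + 4·5 + 6)/6 = 30/6 = 5
te_Unit tests = (4 + 4·10 + 16)/6 = 60/6 = 10
te_Integration tests = (8 + 4·13 + 24)/6 = 84/6 = 14
te_Code review = (1 + 4·5 + 9)/6 = 30/6 = 5
te_Security audit = (4 + 4·6 + 8)/6 = 36/6 = 6

Forward pass:
ES_Requirements = 0; EF_Requirements = 13
ES_Architecture design = 0; EF_Architecture design = 13
ES_API spec = 0; EF_API spec = 3
ES_Backend dev = 0; EF_Backend dev = 12
ES_Frontend dev = 13; EF_Frontend dev = 13+4 = 17
ES_Database migration = max(EF_API spec=3, EF_Frontend dev=17) = 17; EF_Database migration = 17+5 = 22
ES_Unit tests = max(EF_Requirements=13, EF_Frontend dev=17) = 17; EF_Unit tests = 17+10 = 27
ES_Integration tests = max(EF_API spec=3, EF_Frontend dev=17) = 17; EF_Integration tests = 17+14 = 31
ES_Code review = max(EF_Requirements=13, EF_Backend dev=12) = 13; EF_Code review = 13+5 = 18
ES_Security audit = max(EF_Requirements=13, EF_Database migration=22, EF_Unit tests=27, EF_Integration tests=31, EF_Code review=18) = 31; EF_Security audit = 31+6 = 37
Expected project duration μ = 37 weeks. Critical path: Architecture design → Frontend dev → Integration tests → Security audit.

37 weeks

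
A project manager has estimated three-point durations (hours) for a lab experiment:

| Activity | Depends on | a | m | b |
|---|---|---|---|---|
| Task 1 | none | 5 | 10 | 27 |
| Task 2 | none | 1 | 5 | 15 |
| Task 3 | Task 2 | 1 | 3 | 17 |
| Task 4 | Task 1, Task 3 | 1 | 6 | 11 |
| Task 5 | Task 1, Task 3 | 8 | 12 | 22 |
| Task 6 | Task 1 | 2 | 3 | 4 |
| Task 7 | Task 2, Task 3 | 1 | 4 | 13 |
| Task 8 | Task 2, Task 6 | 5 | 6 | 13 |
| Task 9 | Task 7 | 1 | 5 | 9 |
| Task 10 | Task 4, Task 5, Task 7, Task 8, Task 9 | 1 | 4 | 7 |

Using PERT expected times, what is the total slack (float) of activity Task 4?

te_Task 1 = (5 + 4·10 + 27)/6 = 72/6 = 12
te_Task 2 = (1 + 4·5 + 15)/6 = 36/6 = 6
te_Task 3 = (1 + 4·3 + 17)/6 = 30/6 = 5
te_Task 4 = (1 + 4·6 + 11)/6 = 36/6 = 6
te_Task 5 = (8 + 4·12 + 22)/6 = 78/6 = 13
te_Task 6 = (2 + 4·3 + 4)/6 = 18/6 = 3
te_Task 7 = (1 + 4·4 + 13)/6 = 30/6 = 5
te_Task 8 = (5 + 4·6 + 13)/6 = 42/6 = 7
te_Task 9 = (1 + 4·5 + 9)/6 = 30/6 = 5
te_Task 10 = (1 + 4·4 + 7)/6 = 24/6 = 4

Forward pass:
ES_Task 1 = 0; EF_Task 1 = 12
ES_Task 2 = 0; EF_Task 2 = 6
ES_Task 3 = 6; EF_Task 3 = 6+5 = 11
ES_Task 4 = max(EF_Task 1=12, EF_Task 3=11) = 12; EF_Task 4 = 12+6 = 18
ES_Task 5 = max(EF_Task 1=12, EF_Task 3=11) = 12; EF_Task 5 = 12+13 = 25
ES_Task 6 = 12; EF_Task 6 = 12+3 = 15
ES_Task 7 = max(EF_Task 2=6, EF_Task 3=11) = 11; EF_Task 7 = 11+5 = 16
ES_Task 8 = max(EF_Task 2=6, EF_Task 6=15) = 15; EF_Task 8 = 15+7 = 22
ES_Task 9 = 16; EF_Task 9 = 16+5 = 21
ES_Task 10 = max(EF_Task 4=18, EF_Task 5=25, EF_Task 7=16, EF_Task 8=22, EF_Task 9=21) = 25; EF_Task 10 = 25+4 = 29
Expected project duration μ = 29 hours. Critical path: Task 1 → Task 5 → Task 10.

Backward pass:
LF_Task 10 = 29; LS_Task 10 = 29−4 = 25
LF_Task 9 = LS_Task 10 = 25; LS_Task 9 = 25−5 = 20
LF_Task 8 = LS_Task 10 = 25; LS_Task 8 = 25−7 = 18
LF_Task 7 = min(LS_Task 9=20, LS_Task 10=25) = 20; LS_Task 7 = 20−5 = 15
LF_Task 6 = LS_Task 8 = 18; LS_Task 6 = 18−3 = 15
LF_Task 5 = LS_Task 10 = 25; LS_Task 5 = 25−13 = 12
LF_Task 4 = LS_Task 10 = 25; LS_Task 4 = 25−6 = 19
LF_Task 3 = min(LS_Task 4=19, LS_Task 5=12, LS_Task 7=15) = 12; LS_Task 3 = 12−5 = 7
LF_Task 2 = min(LS_Task 3=7, LS_Task 7=15, LS_Task 8=18) = 7; LS_Task 2 = 7−6 = 1
LF_Task 1 = min(LS_Task 4=19, LS_Task 5=12, LS_Task 6=15) = 12; LS_Task 1 = 12−12 = 0
Slack_Task 4 = LS_Task 4 − ES_Task 4 = 19 − 12 = 7

7 hours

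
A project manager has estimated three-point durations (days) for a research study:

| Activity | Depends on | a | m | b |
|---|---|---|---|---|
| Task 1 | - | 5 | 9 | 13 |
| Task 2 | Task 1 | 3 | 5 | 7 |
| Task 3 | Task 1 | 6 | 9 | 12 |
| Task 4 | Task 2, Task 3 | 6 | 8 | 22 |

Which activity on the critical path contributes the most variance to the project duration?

Task 4

te_Task 1 = (5 + 4·9 + 13)/6 = 54/6 = 9; σ²_Task 1 = ((13−5)/6)² = 1.778
te_Task 2 = (3 + 4·5 + 7)/6 = 30/6 = 5; σ²_Task 2 = ((7−3)/6)² = 0.444
te_Task 3 = (6 + 4·9 + 12)/6 = 54/6 = 9; σ²_Task 3 = ((12−6)/6)² = 1.000
te_Task 4 = (6 + 4·8 + 22)/6 = 60/6 = 10; σ²_Task 4 = ((22−6)/6)² = 7.111

Forward pass:
ES_Task 1 = 0; EF_Task 1 = 9
ES_Task 2 = 9; EF_Task 2 = 9+5 = 14
ES_Task 3 = 9; EF_Task 3 = 9+9 = 18
ES_Task 4 = max(EF_Task 2=14, EF_Task 3=18) = 18; EF_Task 4 = 18+10 = 28
Expected project duration μ = 28 days. Critical path: Task 1 → Task 3 → Task 4.

Variances on critical path: σ²_Task 1=1.778, σ²_Task 3=1.000, σ²_Task 4=7.111.
Largest is σ²_Task 4 = 7.111.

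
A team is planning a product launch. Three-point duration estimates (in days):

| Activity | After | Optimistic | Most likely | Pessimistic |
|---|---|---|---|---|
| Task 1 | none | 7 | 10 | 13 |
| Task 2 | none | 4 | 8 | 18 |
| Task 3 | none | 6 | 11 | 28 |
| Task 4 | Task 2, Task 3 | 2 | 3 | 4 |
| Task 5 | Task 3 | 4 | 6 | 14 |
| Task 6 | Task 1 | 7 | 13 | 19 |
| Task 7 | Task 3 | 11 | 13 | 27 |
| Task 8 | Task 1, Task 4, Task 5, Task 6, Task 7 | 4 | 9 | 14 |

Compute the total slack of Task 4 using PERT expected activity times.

12 days

te_Task 1 = (7 + 4·10 + 13)/6 = 60/6 = 10
te_Task 2 = (4 + 4·8 + 18)/6 = 54/6 = 9
te_Task 3 = (6 + 4·11 + 28)/6 = 78/6 = 13
te_Task 4 = (2 + 4·3 + 4)/6 = 18/6 = 3
te_Task 5 = (4 + 4·6 + 14)/6 = 42/6 = 7
te_Task 6 = (7 + 4·13 + 19)/6 = 78/6 = 13
te_Task 7 = (11 + 4·13 + 27)/6 = 90/6 = 15
te_Task 8 = (4 + 4·9 + 14)/6 = 54/6 = 9

Forward pass:
ES_Task 1 = 0; EF_Task 1 = 10
ES_Task 2 = 0; EF_Task 2 = 9
ES_Task 3 = 0; EF_Task 3 = 13
ES_Task 4 = max(EF_Task 2=9, EF_Task 3=13) = 13; EF_Task 4 = 13+3 = 16
ES_Task 5 = 13; EF_Task 5 = 13+7 = 20
ES_Task 6 = 10; EF_Task 6 = 10+13 = 23
ES_Task 7 = 13; EF_Task 7 = 13+15 = 28
ES_Task 8 = max(EF_Task 1=10, EF_Task 4=16, EF_Task 5=20, EF_Task 6=23, EF_Task 7=28) = 28; EF_Task 8 = 28+9 = 37
Expected project duration μ = 37 days. Critical path: Task 3 → Task 7 → Task 8.

Backward pass:
LF_Task 8 = 37; LS_Task 8 = 37−9 = 28
LF_Task 7 = LS_Task 8 = 28; LS_Task 7 = 28−15 = 13
LF_Task 6 = LS_Task 8 = 28; LS_Task 6 = 28−13 = 15
LF_Task 5 = LS_Task 8 = 28; LS_Task 5 = 28−7 = 21
LF_Task 4 = LS_Task 8 = 28; LS_Task 4 = 28−3 = 25
LF_Task 3 = min(LS_Task 4=25, LS_Task 5=21, LS_Task 7=13) = 13; LS_Task 3 = 13−13 = 0
LF_Task 2 = LS_Task 4 = 25; LS_Task 2 = 25−9 = 16
LF_Task 1 = min(LS_Task 6=15, LS_Task 8=28) = 15; LS_Task 1 = 15−10 = 5
Slack_Task 4 = LS_Task 4 − ES_Task 4 = 25 − 13 = 12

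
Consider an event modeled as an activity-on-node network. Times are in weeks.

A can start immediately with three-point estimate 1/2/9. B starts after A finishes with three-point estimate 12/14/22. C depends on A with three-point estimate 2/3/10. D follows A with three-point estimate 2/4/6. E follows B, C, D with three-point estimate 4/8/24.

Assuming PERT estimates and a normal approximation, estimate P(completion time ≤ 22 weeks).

0.065

te_A = (1 + 4·2 + 9)/6 = 18/6 = 3; σ²_A = ((9−1)/6)² = 1.778
te_B = (12 + 4·14 + 22)/6 = 90/6 = 15; σ²_B = ((22−12)/6)² = 2.778
te_C = (2 + 4·3 + 10)/6 = 24/6 = 4; σ²_C = ((10−2)/6)² = 1.778
te_D = (2 + 4·4 + 6)/6 = 24/6 = 4; σ²_D = ((6−2)/6)² = 0.444
te_E = (4 + 4·8 + 24)/6 = 60/6 = 10; σ²_E = ((24−4)/6)² = 11.111

Forward pass:
ES_A = 0; EF_A = 3
ES_B = 3; EF_B = 3+15 = 18
ES_C = 3; EF_C = 3+4 = 7
ES_D = 3; EF_D = 3+4 = 7
ES_E = max(EF_B=18, EF_C=7, EF_D=7) = 18; EF_E = 18+10 = 28
Expected project duration μ = 28 weeks. Critical path: A → B → E.

Variance along critical path = 1.778 + 2.778 + 11.111 = 15.667; σ = √15.667 = 3.958 weeks.
Z = (22 − 28) / 3.958 = -1.516
P(T ≤ 22) = Φ(-1.516) ≈ 0.065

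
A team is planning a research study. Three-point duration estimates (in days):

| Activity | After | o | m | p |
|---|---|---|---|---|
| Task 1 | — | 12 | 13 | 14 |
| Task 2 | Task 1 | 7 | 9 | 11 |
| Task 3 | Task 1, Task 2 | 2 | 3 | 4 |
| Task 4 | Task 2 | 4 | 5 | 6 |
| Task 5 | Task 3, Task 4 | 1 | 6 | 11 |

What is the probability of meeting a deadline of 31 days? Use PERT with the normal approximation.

0.141

te_Task 1 = (12 + 4·13 + 14)/6 = 78/6 = 13; σ²_Task 1 = ((14−12)/6)² = 0.111
te_Task 2 = (7 + 4·9 + 11)/6 = 54/6 = 9; σ²_Task 2 = ((11−7)/6)² = 0.444
te_Task 3 = (2 + 4·3 + 4)/6 = 18/6 = 3; σ²_Task 3 = ((4−2)/6)² = 0.111
te_Task 4 = (4 + 4·5 + 6)/6 = 30/6 = 5; σ²_Task 4 = ((6−4)/6)² = 0.111
te_Task 5 = (1 + 4·6 + 11)/6 = 36/6 = 6; σ²_Task 5 = ((11−1)/6)² = 2.778

Forward pass:
ES_Task 1 = 0; EF_Task 1 = 13
ES_Task 2 = 13; EF_Task 2 = 13+9 = 22
ES_Task 3 = max(EF_Task 1=13, EF_Task 2=22) = 22; EF_Task 3 = 22+3 = 25
ES_Task 4 = 22; EF_Task 4 = 22+5 = 27
ES_Task 5 = max(EF_Task 3=25, EF_Task 4=27) = 27; EF_Task 5 = 27+6 = 33
Expected project duration μ = 33 days. Critical path: Task 1 → Task 2 → Task 4 → Task 5.

Variance along critical path = 0.111 + 0.444 + 0.111 + 2.778 = 3.444; σ = √3.444 = 1.856 days.
Z = (31 − 33) / 1.856 = -1.078
P(T ≤ 31) = Φ(-1.078) ≈ 0.141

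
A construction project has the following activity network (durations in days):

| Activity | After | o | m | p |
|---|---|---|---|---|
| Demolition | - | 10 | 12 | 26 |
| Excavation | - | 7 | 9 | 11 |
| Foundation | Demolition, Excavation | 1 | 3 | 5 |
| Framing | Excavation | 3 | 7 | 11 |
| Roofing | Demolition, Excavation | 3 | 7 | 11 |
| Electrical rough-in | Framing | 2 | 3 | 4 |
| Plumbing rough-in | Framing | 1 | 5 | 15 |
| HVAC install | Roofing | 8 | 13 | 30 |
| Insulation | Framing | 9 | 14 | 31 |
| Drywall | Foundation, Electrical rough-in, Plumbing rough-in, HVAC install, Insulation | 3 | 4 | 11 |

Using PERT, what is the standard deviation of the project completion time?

4.91 days

te_Demolition = (10 + 4·12 + 26)/6 = 84/6 = 14; σ²_Demolition = ((26−10)/6)² = 7.111
te_Excavation = (7 + 4·9 + 11)/6 = 54/6 = 9; σ²_Excavation = ((11−7)/6)² = 0.444
te_Foundation = (1 + 4·3 + 5)/6 = 18/6 = 3; σ²_Foundation = ((5−1)/6)² = 0.444
te_Framing = (3 + 4·7 + 11)/6 = 42/6 = 7; σ²_Framing = ((11−3)/6)² = 1.778
te_Roofing = (3 + 4·7 + 11)/6 = 42/6 = 7; σ²_Roofing = ((11−3)/6)² = 1.778
te_Electrical rough-in = (2 + 4·3 + 4)/6 = 18/6 = 3; σ²_Electrical rough-in = ((4−2)/6)² = 0.111
te_Plumbing rough-in = (1 + 4·5 + 15)/6 = 36/6 = 6; σ²_Plumbing rough-in = ((15−1)/6)² = 5.444
te_HVAC install = (8 + 4·13 + 30)/6 = 90/6 = 15; σ²_HVAC install = ((30−8)/6)² = 13.444
te_Insulation = (9 + 4·14 + 31)/6 = 96/6 = 16; σ²_Insulation = ((31−9)/6)² = 13.444
te_Drywall = (3 + 4·4 + 11)/6 = 30/6 = 5; σ²_Drywall = ((11−3)/6)² = 1.778

Forward pass:
ES_Demolition = 0; EF_Demolition = 14
ES_Excavation = 0; EF_Excavation = 9
ES_Foundation = max(EF_Demolition=14, EF_Excavation=9) = 14; EF_Foundation = 14+3 = 17
ES_Framing = 9; EF_Framing = 9+7 = 16
ES_Roofing = max(EF_Demolition=14, EF_Excavation=9) = 14; EF_Roofing = 14+7 = 21
ES_Electrical rough-in = 16; EF_Electrical rough-in = 16+3 = 19
ES_Plumbing rough-in = 16; EF_Plumbing rough-in = 16+6 = 22
ES_HVAC install = 21; EF_HVAC install = 21+15 = 36
ES_Insulation = 16; EF_Insulation = 16+16 = 32
ES_Drywall = max(EF_Foundation=17, EF_Electrical rough-in=19, EF_Plumbing rough-in=22, EF_HVAC install=36, EF_Insulation=32) = 36; EF_Drywall = 36+5 = 41
Expected project duration μ = 41 days. Critical path: Demolition → Roofing → HVAC install → Drywall.

Variance along critical path = 7.111 + 1.778 + 13.444 + 1.778 = 24.111
σ = √24.111 = 4.910 days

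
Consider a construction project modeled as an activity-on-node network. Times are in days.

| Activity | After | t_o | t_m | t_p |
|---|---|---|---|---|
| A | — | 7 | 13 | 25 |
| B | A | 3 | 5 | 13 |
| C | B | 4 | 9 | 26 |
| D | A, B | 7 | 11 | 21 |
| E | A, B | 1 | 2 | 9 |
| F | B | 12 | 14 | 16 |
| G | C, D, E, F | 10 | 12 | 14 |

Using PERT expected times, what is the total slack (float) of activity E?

11 days

te_A = (7 + 4·13 + 25)/6 = 84/6 = 14
te_B = (3 + 4·5 + 13)/6 = 36/6 = 6
te_C = (4 + 4·9 + 26)/6 = 66/6 = 11
te_D = (7 + 4·11 + 21)/6 = 72/6 = 12
te_E = (1 + 4·2 + 9)/6 = 18/6 = 3
te_F = (12 + 4·14 + 16)/6 = 84/6 = 14
te_G = (10 + 4·12 + 14)/6 = 72/6 = 12

Forward pass:
ES_A = 0; EF_A = 14
ES_B = 14; EF_B = 14+6 = 20
ES_C = 20; EF_C = 20+11 = 31
ES_D = max(EF_A=14, EF_B=20) = 20; EF_D = 20+12 = 32
ES_E = max(EF_A=14, EF_B=20) = 20; EF_E = 20+3 = 23
ES_F = 20; EF_F = 20+14 = 34
ES_G = max(EF_C=31, EF_D=32, EF_E=23, EF_F=34) = 34; EF_G = 34+12 = 46
Expected project duration μ = 46 days. Critical path: A → B → F → G.

Backward pass:
LF_G = 46; LS_G = 46−12 = 34
LF_F = LS_G = 34; LS_F = 34−14 = 20
LF_E = LS_G = 34; LS_E = 34−3 = 31
LF_D = LS_G = 34; LS_D = 34−12 = 22
LF_C = LS_G = 34; LS_C = 34−11 = 23
LF_B = min(LS_C=23, LS_D=22, LS_E=31, LS_F=20) = 20; LS_B = 20−6 = 14
LF_A = min(LS_B=14, LS_D=22, LS_E=31) = 14; LS_A = 14−14 = 0
Slack_E = LS_E − ES_E = 31 − 20 = 11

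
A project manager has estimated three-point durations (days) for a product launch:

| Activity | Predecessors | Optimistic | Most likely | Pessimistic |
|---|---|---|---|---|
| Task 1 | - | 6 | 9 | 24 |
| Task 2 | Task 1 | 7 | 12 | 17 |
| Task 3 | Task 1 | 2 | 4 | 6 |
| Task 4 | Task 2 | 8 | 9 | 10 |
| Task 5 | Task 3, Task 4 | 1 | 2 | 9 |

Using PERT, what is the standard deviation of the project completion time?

3.70 days

te_Task 1 = (6 + 4·9 + 24)/6 = 66/6 = 11; σ²_Task 1 = ((24−6)/6)² = 9.000
te_Task 2 = (7 + 4·12 + 17)/6 = 72/6 = 12; σ²_Task 2 = ((17−7)/6)² = 2.778
te_Task 3 = (2 + 4·4 + 6)/6 = 24/6 = 4; σ²_Task 3 = ((6−2)/6)² = 0.444
te_Task 4 = (8 + 4·9 + 10)/6 = 54/6 = 9; σ²_Task 4 = ((10−8)/6)² = 0.111
te_Task 5 = (1 + 4·2 + 9)/6 = 18/6 = 3; σ²_Task 5 = ((9−1)/6)² = 1.778

Forward pass:
ES_Task 1 = 0; EF_Task 1 = 11
ES_Task 2 = 11; EF_Task 2 = 11+12 = 23
ES_Task 3 = 11; EF_Task 3 = 11+4 = 15
ES_Task 4 = 23; EF_Task 4 = 23+9 = 32
ES_Task 5 = max(EF_Task 3=15, EF_Task 4=32) = 32; EF_Task 5 = 32+3 = 35
Expected project duration μ = 35 days. Critical path: Task 1 → Task 2 → Task 4 → Task 5.

Variance along critical path = 9.000 + 2.778 + 0.111 + 1.778 = 13.667
σ = √13.667 = 3.697 days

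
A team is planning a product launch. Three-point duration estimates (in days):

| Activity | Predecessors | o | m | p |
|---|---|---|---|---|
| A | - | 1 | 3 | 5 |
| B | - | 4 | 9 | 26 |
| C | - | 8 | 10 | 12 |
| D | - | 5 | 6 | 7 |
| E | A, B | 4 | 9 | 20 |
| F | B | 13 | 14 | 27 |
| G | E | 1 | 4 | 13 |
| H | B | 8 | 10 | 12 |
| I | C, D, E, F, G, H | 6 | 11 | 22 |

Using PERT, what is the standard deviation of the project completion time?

5.10 days

te_A = (1 + 4·3 + 5)/6 = 18/6 = 3; σ²_A = ((5−1)/6)² = 0.444
te_B = (4 + 4·9 + 26)/6 = 66/6 = 11; σ²_B = ((26−4)/6)² = 13.444
te_C = (8 + 4·10 + 12)/6 = 60/6 = 10; σ²_C = ((12−8)/6)² = 0.444
te_D = (5 + 4·6 + 7)/6 = 36/6 = 6; σ²_D = ((7−5)/6)² = 0.111
te_E = (4 + 4·9 + 20)/6 = 60/6 = 10; σ²_E = ((20−4)/6)² = 7.111
te_F = (13 + 4·14 + 27)/6 = 96/6 = 16; σ²_F = ((27−13)/6)² = 5.444
te_G = (1 + 4·4 + 13)/6 = 30/6 = 5; σ²_G = ((13−1)/6)² = 4.000
te_H = (8 + 4·10 + 12)/6 = 60/6 = 10; σ²_H = ((12−8)/6)² = 0.444
te_I = (6 + 4·11 + 22)/6 = 72/6 = 12; σ²_I = ((22−6)/6)² = 7.111

Forward pass:
ES_A = 0; EF_A = 3
ES_B = 0; EF_B = 11
ES_C = 0; EF_C = 10
ES_D = 0; EF_D = 6
ES_E = max(EF_A=3, EF_B=11) = 11; EF_E = 11+10 = 21
ES_F = 11; EF_F = 11+16 = 27
ES_G = 21; EF_G = 21+5 = 26
ES_H = 11; EF_H = 11+10 = 21
ES_I = max(EF_C=10, EF_D=6, EF_E=21, EF_F=27, EF_G=26, EF_H=21) = 27; EF_I = 27+12 = 39
Expected project duration μ = 39 days. Critical path: B → F → I.

Variance along critical path = 13.444 + 5.444 + 7.111 = 26.000
σ = √26.000 = 5.099 days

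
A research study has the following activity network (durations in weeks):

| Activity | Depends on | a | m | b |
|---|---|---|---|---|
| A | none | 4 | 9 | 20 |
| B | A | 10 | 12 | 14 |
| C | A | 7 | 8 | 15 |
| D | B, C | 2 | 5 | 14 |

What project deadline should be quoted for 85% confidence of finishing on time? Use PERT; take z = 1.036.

te_A = (4 + 4·9 + 20)/6 = 60/6 = 10; σ²_A = ((20−4)/6)² = 7.111
te_B = (10 + 4·12 + 14)/6 = 72/6 = 12; σ²_B = ((14−10)/6)² = 0.444
te_C = (7 + 4·8 + 15)/6 = 54/6 = 9; σ²_C = ((15−7)/6)² = 1.778
te_D = (2 + 4·5 + 14)/6 = 36/6 = 6; σ²_D = ((14−2)/6)² = 4.000

Forward pass:
ES_A = 0; EF_A = 10
ES_B = 10; EF_B = 10+12 = 22
ES_C = 10; EF_C = 10+9 = 19
ES_D = max(EF_B=22, EF_C=19) = 22; EF_D = 22+6 = 28
Expected project duration μ = 28 weeks. Critical path: A → B → D.

Variance along critical path = 7.111 + 0.444 + 4.000 = 11.556; σ = 3.399 weeks.
D = μ + z·σ = 28 + 1.036·3.399 = 31.5 weeks

31.5 weeks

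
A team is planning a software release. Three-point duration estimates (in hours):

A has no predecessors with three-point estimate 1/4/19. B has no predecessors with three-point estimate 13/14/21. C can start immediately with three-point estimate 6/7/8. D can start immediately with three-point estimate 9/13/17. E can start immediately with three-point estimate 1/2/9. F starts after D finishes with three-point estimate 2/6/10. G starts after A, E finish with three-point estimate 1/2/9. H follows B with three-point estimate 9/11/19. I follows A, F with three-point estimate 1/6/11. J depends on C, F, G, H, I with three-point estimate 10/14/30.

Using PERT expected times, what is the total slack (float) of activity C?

te_A = (1 + 4·4 + 19)/6 = 36/6 = 6
te_B = (13 + 4·14 + 21)/6 = 90/6 = 15
te_C = (6 + 4·7 + 8)/6 = 42/6 = 7
te_D = (9 + 4·13 + 17)/6 = 78/6 = 13
te_E = (1 + 4·2 + 9)/6 = 18/6 = 3
te_F = (2 + 4·6 + 10)/6 = 36/6 = 6
te_G = (1 + 4·2 + 9)/6 = 18/6 = 3
te_H = (9 + 4·11 + 19)/6 = 72/6 = 12
te_I = (1 + 4·6 + 11)/6 = 36/6 = 6
te_J = (10 + 4·14 + 30)/6 = 96/6 = 16

Forward pass:
ES_A = 0; EF_A = 6
ES_B = 0; EF_B = 15
ES_C = 0; EF_C = 7
ES_D = 0; EF_D = 13
ES_E = 0; EF_E = 3
ES_F = 13; EF_F = 13+6 = 19
ES_G = max(EF_A=6, EF_E=3) = 6; EF_G = 6+3 = 9
ES_H = 15; EF_H = 15+12 = 27
ES_I = max(EF_A=6, EF_F=19) = 19; EF_I = 19+6 = 25
ES_J = max(EF_C=7, EF_F=19, EF_G=9, EF_H=27, EF_I=25) = 27; EF_J = 27+16 = 43
Expected project duration μ = 43 hours. Critical path: B → H → J.

Backward pass:
LF_J = 43; LS_J = 43−16 = 27
LF_I = LS_J = 27; LS_I = 27−6 = 21
LF_H = LS_J = 27; LS_H = 27−12 = 15
LF_G = LS_J = 27; LS_G = 27−3 = 24
LF_F = min(LS_I=21, LS_J=27) = 21; LS_F = 21−6 = 15
LF_E = LS_G = 24; LS_E = 24−3 = 21
LF_D = LS_F = 15; LS_D = 15−13 = 2
LF_C = LS_J = 27; LS_C = 27−7 = 20
LF_B = LS_H = 15; LS_B = 15−15 = 0
LF_A = min(LS_G=24, LS_I=21) = 21; LS_A = 21−6 = 15
Slack_C = LS_C − ES_C = 20 − 0 = 20

20 hours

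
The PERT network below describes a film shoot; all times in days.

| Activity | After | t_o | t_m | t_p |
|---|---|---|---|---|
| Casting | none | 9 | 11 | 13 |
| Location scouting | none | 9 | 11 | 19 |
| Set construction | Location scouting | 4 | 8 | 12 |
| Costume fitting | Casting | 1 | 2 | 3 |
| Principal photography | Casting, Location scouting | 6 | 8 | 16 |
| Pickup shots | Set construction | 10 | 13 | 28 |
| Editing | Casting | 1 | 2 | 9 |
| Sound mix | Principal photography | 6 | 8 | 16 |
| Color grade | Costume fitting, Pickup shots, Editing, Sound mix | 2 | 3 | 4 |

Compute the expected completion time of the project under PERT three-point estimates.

te_Casting = (9 + 4·11 + 13)/6 = 66/6 = 11
te_Location scouting = (9 + 4·11 + 19)/6 = 72/6 = 12
te_Set construction = (4 + 4·8 + 12)/6 = 48/6 = 8
te_Costume fitting = (1 + 4·2 + 3)/6 = 12/6 = 2
te_Principal photography = (6 + 4·8 + 16)/6 = 54/6 = 9
te_Pickup shots = (10 + 4·13 + 28)/6 = 90/6 = 15
te_Editing = (1 + 4·2 + 9)/6 = 18/6 = 3
te_Sound mix = (6 + 4·8 + 16)/6 = 54/6 = 9
te_Color grade = (2 + 4·3 + 4)/6 = 18/6 = 3

Forward pass:
ES_Casting = 0; EF_Casting = 11
ES_Location scouting = 0; EF_Location scouting = 12
ES_Set construction = 12; EF_Set construction = 12+8 = 20
ES_Costume fitting = 11; EF_Costume fitting = 11+2 = 13
ES_Principal photography = max(EF_Casting=11, EF_Location scouting=12) = 12; EF_Principal photography = 12+9 = 21
ES_Pickup shots = 20; EF_Pickup shots = 20+15 = 35
ES_Editing = 11; EF_Editing = 11+3 = 14
ES_Sound mix = 21; EF_Sound mix = 21+9 = 30
ES_Color grade = max(EF_Costume fitting=13, EF_Pickup shots=35, EF_Editing=14, EF_Sound mix=30) = 35; EF_Color grade = 35+3 = 38
Expected project duration μ = 38 days. Critical path: Location scouting → Set construction → Pickup shots → Color grade.

38 days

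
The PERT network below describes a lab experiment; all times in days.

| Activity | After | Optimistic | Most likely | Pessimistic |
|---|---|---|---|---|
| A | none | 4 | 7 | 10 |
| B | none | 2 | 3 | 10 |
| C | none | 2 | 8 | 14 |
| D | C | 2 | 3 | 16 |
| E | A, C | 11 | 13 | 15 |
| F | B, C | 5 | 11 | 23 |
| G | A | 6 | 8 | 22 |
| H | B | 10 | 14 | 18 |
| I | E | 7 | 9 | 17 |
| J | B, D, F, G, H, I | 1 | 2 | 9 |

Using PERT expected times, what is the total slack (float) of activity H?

13 days

te_A = (4 + 4·7 + 10)/6 = 42/6 = 7
te_B = (2 + 4·3 + 10)/6 = 24/6 = 4
te_C = (2 + 4·8 + 14)/6 = 48/6 = 8
te_D = (2 + 4·3 + 16)/6 = 30/6 = 5
te_E = (11 + 4·13 + 15)/6 = 78/6 = 13
te_F = (5 + 4·11 + 23)/6 = 72/6 = 12
te_G = (6 + 4·8 + 22)/6 = 60/6 = 10
te_H = (10 + 4·14 + 18)/6 = 84/6 = 14
te_I = (7 + 4·9 + 17)/6 = 60/6 = 10
te_J = (1 + 4·2 + 9)/6 = 18/6 = 3

Forward pass:
ES_A = 0; EF_A = 7
ES_B = 0; EF_B = 4
ES_C = 0; EF_C = 8
ES_D = 8; EF_D = 8+5 = 13
ES_E = max(EF_A=7, EF_C=8) = 8; EF_E = 8+13 = 21
ES_F = max(EF_B=4, EF_C=8) = 8; EF_F = 8+12 = 20
ES_G = 7; EF_G = 7+10 = 17
ES_H = 4; EF_H = 4+14 = 18
ES_I = 21; EF_I = 21+10 = 31
ES_J = max(EF_B=4, EF_D=13, EF_F=20, EF_G=17, EF_H=18, EF_I=31) = 31; EF_J = 31+3 = 34
Expected project duration μ = 34 days. Critical path: C → E → I → J.

Backward pass:
LF_J = 34; LS_J = 34−3 = 31
LF_I = LS_J = 31; LS_I = 31−10 = 21
LF_H = LS_J = 31; LS_H = 31−14 = 17
LF_G = LS_J = 31; LS_G = 31−10 = 21
LF_F = LS_J = 31; LS_F = 31−12 = 19
LF_E = LS_I = 21; LS_E = 21−13 = 8
LF_D = LS_J = 31; LS_D = 31−5 = 26
LF_C = min(LS_D=26, LS_E=8, LS_F=19) = 8; LS_C = 8−8 = 0
LF_B = min(LS_F=19, LS_H=17, LS_J=31) = 17; LS_B = 17−4 = 13
LF_A = min(LS_E=8, LS_G=21) = 8; LS_A = 8−7 = 1
Slack_H = LS_H − ES_H = 17 − 4 = 13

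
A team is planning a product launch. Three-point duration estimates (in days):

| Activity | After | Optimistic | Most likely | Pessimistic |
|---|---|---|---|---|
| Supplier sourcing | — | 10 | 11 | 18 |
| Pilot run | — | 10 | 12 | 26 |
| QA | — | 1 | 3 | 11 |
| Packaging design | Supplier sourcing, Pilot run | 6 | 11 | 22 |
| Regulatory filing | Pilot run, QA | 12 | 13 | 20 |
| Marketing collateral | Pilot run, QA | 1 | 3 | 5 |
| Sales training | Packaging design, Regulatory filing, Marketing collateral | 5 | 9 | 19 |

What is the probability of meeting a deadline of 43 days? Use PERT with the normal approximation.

0.907

te_Supplier sourcing = (10 + 4·11 + 18)/6 = 72/6 = 12; σ²_Supplier sourcing = ((18−10)/6)² = 1.778
te_Pilot run = (10 + 4·12 + 26)/6 = 84/6 = 14; σ²_Pilot run = ((26−10)/6)² = 7.111
te_QA = (1 + 4·3 + 11)/6 = 24/6 = 4; σ²_QA = ((11−1)/6)² = 2.778
te_Packaging design = (6 + 4·11 + 22)/6 = 72/6 = 12; σ²_Packaging design = ((22−6)/6)² = 7.111
te_Regulatory filing = (12 + 4·13 + 20)/6 = 84/6 = 14; σ²_Regulatory filing = ((20−12)/6)² = 1.778
te_Marketing collateral = (1 + 4·3 + 5)/6 = 18/6 = 3; σ²_Marketing collateral = ((5−1)/6)² = 0.444
te_Sales training = (5 + 4·9 + 19)/6 = 60/6 = 10; σ²_Sales training = ((19−5)/6)² = 5.444

Forward pass:
ES_Supplier sourcing = 0; EF_Supplier sourcing = 12
ES_Pilot run = 0; EF_Pilot run = 14
ES_QA = 0; EF_QA = 4
ES_Packaging design = max(EF_Supplier sourcing=12, EF_Pilot run=14) = 14; EF_Packaging design = 14+12 = 26
ES_Regulatory filing = max(EF_Pilot run=14, EF_QA=4) = 14; EF_Regulatory filing = 14+14 = 28
ES_Marketing collateral = max(EF_Pilot run=14, EF_QA=4) = 14; EF_Marketing collateral = 14+3 = 17
ES_Sales training = max(EF_Packaging design=26, EF_Regulatory filing=28, EF_Marketing collateral=17) = 28; EF_Sales training = 28+10 = 38
Expected project duration μ = 38 days. Critical path: Pilot run → Regulatory filing → Sales training.

Variance along critical path = 7.111 + 1.778 + 5.444 = 14.333; σ = √14.333 = 3.786 days.
Z = (43 − 38) / 3.786 = 1.321
P(T ≤ 43) = Φ(1.321) ≈ 0.907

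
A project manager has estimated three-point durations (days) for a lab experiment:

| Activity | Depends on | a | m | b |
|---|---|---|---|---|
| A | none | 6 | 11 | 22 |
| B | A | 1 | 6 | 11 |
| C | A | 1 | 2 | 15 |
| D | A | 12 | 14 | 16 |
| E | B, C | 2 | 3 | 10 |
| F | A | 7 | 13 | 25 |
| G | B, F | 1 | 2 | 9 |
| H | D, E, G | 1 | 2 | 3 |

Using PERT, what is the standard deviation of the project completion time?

4.24 days

te_A = (6 + 4·11 + 22)/6 = 72/6 = 12; σ²_A = ((22−6)/6)² = 7.111
te_B = (1 + 4·6 + 11)/6 = 36/6 = 6; σ²_B = ((11−1)/6)² = 2.778
te_C = (1 + 4·2 + 15)/6 = 24/6 = 4; σ²_C = ((15−1)/6)² = 5.444
te_D = (12 + 4·14 + 16)/6 = 84/6 = 14; σ²_D = ((16−12)/6)² = 0.444
te_E = (2 + 4·3 + 10)/6 = 24/6 = 4; σ²_E = ((10−2)/6)² = 1.778
te_F = (7 + 4·13 + 25)/6 = 84/6 = 14; σ²_F = ((25−7)/6)² = 9.000
te_G = (1 + 4·2 + 9)/6 = 18/6 = 3; σ²_G = ((9−1)/6)² = 1.778
te_H = (1 + 4·2 + 3)/6 = 12/6 = 2; σ²_H = ((3−1)/6)² = 0.111

Forward pass:
ES_A = 0; EF_A = 12
ES_B = 12; EF_B = 12+6 = 18
ES_C = 12; EF_C = 12+4 = 16
ES_D = 12; EF_D = 12+14 = 26
ES_E = max(EF_B=18, EF_C=16) = 18; EF_E = 18+4 = 22
ES_F = 12; EF_F = 12+14 = 26
ES_G = max(EF_B=18, EF_F=26) = 26; EF_G = 26+3 = 29
ES_H = max(EF_D=26, EF_E=22, EF_G=29) = 29; EF_H = 29+2 = 31
Expected project duration μ = 31 days. Critical path: A → F → G → H.

Variance along critical path = 7.111 + 9.000 + 1.778 + 0.111 = 18.000
σ = √18.000 = 4.243 days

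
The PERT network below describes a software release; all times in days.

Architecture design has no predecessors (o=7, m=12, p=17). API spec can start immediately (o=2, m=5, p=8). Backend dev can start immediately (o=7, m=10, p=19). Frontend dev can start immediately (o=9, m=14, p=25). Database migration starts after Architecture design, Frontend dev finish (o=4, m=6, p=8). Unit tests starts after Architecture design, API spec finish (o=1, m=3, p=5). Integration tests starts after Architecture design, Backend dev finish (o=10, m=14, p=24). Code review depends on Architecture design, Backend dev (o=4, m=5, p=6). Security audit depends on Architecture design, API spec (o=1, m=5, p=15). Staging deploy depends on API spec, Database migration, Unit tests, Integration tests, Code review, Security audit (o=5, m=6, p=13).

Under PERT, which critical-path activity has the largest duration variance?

te_Architecture design = (7 + 4·12 + 17)/6 = 72/6 = 12; σ²_Architecture design = ((17−7)/6)² = 2.778
te_API spec = (2 + 4·5 + 8)/6 = 30/6 = 5; σ²_API spec = ((8−2)/6)² = 1.000
te_Backend dev = (7 + 4·10 + 19)/6 = 66/6 = 11; σ²_Backend dev = ((19−7)/6)² = 4.000
te_Frontend dev = (9 + 4·14 + 25)/6 = 90/6 = 15; σ²_Frontend dev = ((25−9)/6)² = 7.111
te_Database migration = (4 + 4·6 + 8)/6 = 36/6 = 6; σ²_Database migration = ((8−4)/6)² = 0.444
te_Unit tests = (1 + 4·3 + 5)/6 = 18/6 = 3; σ²_Unit tests = ((5−1)/6)² = 0.444
te_Integration tests = (10 + 4·14 + 24)/6 = 90/6 = 15; σ²_Integration tests = ((24−10)/6)² = 5.444
te_Code review = (4 + 4·5 + 6)/6 = 30/6 = 5; σ²_Code review = ((6−4)/6)² = 0.111
te_Security audit = (1 + 4·5 + 15)/6 = 36/6 = 6; σ²_Security audit = ((15−1)/6)² = 5.444
te_Staging deploy = (5 + 4·6 + 13)/6 = 42/6 = 7; σ²_Staging deploy = ((13−5)/6)² = 1.778

Forward pass:
ES_Architecture design = 0; EF_Architecture design = 12
ES_API spec = 0; EF_API spec = 5
ES_Backend dev = 0; EF_Backend dev = 11
ES_Frontend dev = 0; EF_Frontend dev = 15
ES_Database migration = max(EF_Architecture design=12, EF_Frontend dev=15) = 15; EF_Database migration = 15+6 = 21
ES_Unit tests = max(EF_Architecture design=12, EF_API spec=5) = 12; EF_Unit tests = 12+3 = 15
ES_Integration tests = max(EF_Architecture design=12, EF_Backend dev=11) = 12; EF_Integration tests = 12+15 = 27
ES_Code review = max(EF_Architecture design=12, EF_Backend dev=11) = 12; EF_Code review = 12+5 = 17
ES_Security audit = max(EF_Architecture design=12, EF_API spec=5) = 12; EF_Security audit = 12+6 = 18
ES_Staging deploy = max(EF_API spec=5, EF_Database migration=21, EF_Unit tests=15, EF_Integration tests=27, EF_Code review=17, EF_Security audit=18) = 27; EF_Staging deploy = 27+7 = 34
Expected project duration μ = 34 days. Critical path: Architecture design → Integration tests → Staging deploy.

Variances on critical path: σ²_Architecture design=2.778, σ²_Integration tests=5.444, σ²_Staging deploy=1.778.
Largest is σ²_Integration tests = 5.444.

Integration tests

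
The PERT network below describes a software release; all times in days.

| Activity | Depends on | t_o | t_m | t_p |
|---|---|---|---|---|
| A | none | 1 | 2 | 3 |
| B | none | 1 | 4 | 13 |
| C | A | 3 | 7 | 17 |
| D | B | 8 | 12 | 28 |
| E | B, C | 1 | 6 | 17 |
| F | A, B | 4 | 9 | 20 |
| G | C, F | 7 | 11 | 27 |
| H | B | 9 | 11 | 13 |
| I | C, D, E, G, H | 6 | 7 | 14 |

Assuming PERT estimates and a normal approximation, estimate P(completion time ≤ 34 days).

0.342

te_A = (1 + 4·2 + 3)/6 = 12/6 = 2; σ²_A = ((3−1)/6)² = 0.111
te_B = (1 + 4·4 + 13)/6 = 30/6 = 5; σ²_B = ((13−1)/6)² = 4.000
te_C = (3 + 4·7 + 17)/6 = 48/6 = 8; σ²_C = ((17−3)/6)² = 5.444
te_D = (8 + 4·12 + 28)/6 = 84/6 = 14; σ²_D = ((28−8)/6)² = 11.111
te_E = (1 + 4·6 + 17)/6 = 42/6 = 7; σ²_E = ((17−1)/6)² = 7.111
te_F = (4 + 4·9 + 20)/6 = 60/6 = 10; σ²_F = ((20−4)/6)² = 7.111
te_G = (7 + 4·11 + 27)/6 = 78/6 = 13; σ²_G = ((27−7)/6)² = 11.111
te_H = (9 + 4·11 + 13)/6 = 66/6 = 11; σ²_H = ((13−9)/6)² = 0.444
te_I = (6 + 4·7 + 14)/6 = 48/6 = 8; σ²_I = ((14−6)/6)² = 1.778

Forward pass:
ES_A = 0; EF_A = 2
ES_B = 0; EF_B = 5
ES_C = 2; EF_C = 2+8 = 10
ES_D = 5; EF_D = 5+14 = 19
ES_E = max(EF_B=5, EF_C=10) = 10; EF_E = 10+7 = 17
ES_F = max(EF_A=2, EF_B=5) = 5; EF_F = 5+10 = 15
ES_G = max(EF_C=10, EF_F=15) = 15; EF_G = 15+13 = 28
ES_H = 5; EF_H = 5+11 = 16
ES_I = max(EF_C=10, EF_D=19, EF_E=17, EF_G=28, EF_H=16) = 28; EF_I = 28+8 = 36
Expected project duration μ = 36 days. Critical path: B → F → G → I.

Variance along critical path = 4.000 + 7.111 + 11.111 + 1.778 = 24.000; σ = √24.000 = 4.899 days.
Z = (34 − 36) / 4.899 = -0.408
P(T ≤ 34) = Φ(-0.408) ≈ 0.342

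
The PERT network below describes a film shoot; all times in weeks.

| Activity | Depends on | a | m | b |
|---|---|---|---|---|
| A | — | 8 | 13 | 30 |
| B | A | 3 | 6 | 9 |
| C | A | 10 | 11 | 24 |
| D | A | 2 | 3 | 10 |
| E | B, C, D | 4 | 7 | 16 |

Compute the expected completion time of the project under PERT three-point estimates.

36 weeks

te_A = (8 + 4·13 + 30)/6 = 90/6 = 15
te_B = (3 + 4·6 + 9)/6 = 36/6 = 6
te_C = (10 + 4·11 + 24)/6 = 78/6 = 13
te_D = (2 + 4·3 + 10)/6 = 24/6 = 4
te_E = (4 + 4·7 + 16)/6 = 48/6 = 8

Forward pass:
ES_A = 0; EF_A = 15
ES_B = 15; EF_B = 15+6 = 21
ES_C = 15; EF_C = 15+13 = 28
ES_D = 15; EF_D = 15+4 = 19
ES_E = max(EF_B=21, EF_C=28, EF_D=19) = 28; EF_E = 28+8 = 36
Expected project duration μ = 36 weeks. Critical path: A → C → E.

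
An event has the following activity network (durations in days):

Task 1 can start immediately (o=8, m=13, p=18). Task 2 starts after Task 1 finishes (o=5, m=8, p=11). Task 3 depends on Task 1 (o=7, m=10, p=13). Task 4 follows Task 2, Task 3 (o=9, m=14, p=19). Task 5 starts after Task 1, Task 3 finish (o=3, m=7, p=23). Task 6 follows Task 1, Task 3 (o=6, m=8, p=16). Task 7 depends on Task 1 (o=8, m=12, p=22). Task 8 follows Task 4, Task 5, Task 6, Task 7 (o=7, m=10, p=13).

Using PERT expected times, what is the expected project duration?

47 days

te_Task 1 = (8 + 4·13 + 18)/6 = 78/6 = 13
te_Task 2 = (5 + 4·8 + 11)/6 = 48/6 = 8
te_Task 3 = (7 + 4·10 + 13)/6 = 60/6 = 10
te_Task 4 = (9 + 4·14 + 19)/6 = 84/6 = 14
te_Task 5 = (3 + 4·7 + 23)/6 = 54/6 = 9
te_Task 6 = (6 + 4·8 + 16)/6 = 54/6 = 9
te_Task 7 = (8 + 4·12 + 22)/6 = 78/6 = 13
te_Task 8 = (7 + 4·10 + 13)/6 = 60/6 = 10

Forward pass:
ES_Task 1 = 0; EF_Task 1 = 13
ES_Task 2 = 13; EF_Task 2 = 13+8 = 21
ES_Task 3 = 13; EF_Task 3 = 13+10 = 23
ES_Task 4 = max(EF_Task 2=21, EF_Task 3=23) = 23; EF_Task 4 = 23+14 = 37
ES_Task 5 = max(EF_Task 1=13, EF_Task 3=23) = 23; EF_Task 5 = 23+9 = 32
ES_Task 6 = max(EF_Task 1=13, EF_Task 3=23) = 23; EF_Task 6 = 23+9 = 32
ES_Task 7 = 13; EF_Task 7 = 13+13 = 26
ES_Task 8 = max(EF_Task 4=37, EF_Task 5=32, EF_Task 6=32, EF_Task 7=26) = 37; EF_Task 8 = 37+10 = 47
Expected project duration μ = 47 days. Critical path: Task 1 → Task 3 → Task 4 → Task 8.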